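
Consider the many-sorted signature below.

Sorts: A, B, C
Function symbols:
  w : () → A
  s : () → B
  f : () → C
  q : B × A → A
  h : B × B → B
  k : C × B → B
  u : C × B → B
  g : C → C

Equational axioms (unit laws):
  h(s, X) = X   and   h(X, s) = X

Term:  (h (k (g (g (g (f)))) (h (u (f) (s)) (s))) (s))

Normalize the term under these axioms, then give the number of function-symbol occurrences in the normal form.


size = 8

1. (h (k (g (g (g (f)))) (h (u (f) (s)) (s))) (s))  →  (k (g (g (g (f)))) (h (u (f) (s)) (s)))
2. (k (g (g (g (f)))) (h (u (f) (s)) (s)))  →  (k (g (g (g (f)))) (u (f) (s)))
normal form: (k (g (g (g (f)))) (u (f) (s)))


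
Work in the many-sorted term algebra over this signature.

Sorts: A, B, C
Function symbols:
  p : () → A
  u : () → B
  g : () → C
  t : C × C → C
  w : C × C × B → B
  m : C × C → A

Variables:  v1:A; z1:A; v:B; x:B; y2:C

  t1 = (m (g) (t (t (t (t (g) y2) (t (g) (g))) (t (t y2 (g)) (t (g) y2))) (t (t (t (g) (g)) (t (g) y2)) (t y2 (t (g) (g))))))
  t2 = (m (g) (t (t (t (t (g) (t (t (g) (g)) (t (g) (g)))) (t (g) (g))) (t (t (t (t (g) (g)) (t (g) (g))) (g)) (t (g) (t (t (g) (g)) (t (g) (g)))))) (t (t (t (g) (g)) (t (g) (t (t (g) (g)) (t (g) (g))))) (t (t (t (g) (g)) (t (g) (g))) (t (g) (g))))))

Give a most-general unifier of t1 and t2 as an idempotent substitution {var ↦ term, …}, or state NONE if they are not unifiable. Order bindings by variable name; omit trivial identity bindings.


{y2 ↦ (t (t (g) (g)) (t (g) (g)))}


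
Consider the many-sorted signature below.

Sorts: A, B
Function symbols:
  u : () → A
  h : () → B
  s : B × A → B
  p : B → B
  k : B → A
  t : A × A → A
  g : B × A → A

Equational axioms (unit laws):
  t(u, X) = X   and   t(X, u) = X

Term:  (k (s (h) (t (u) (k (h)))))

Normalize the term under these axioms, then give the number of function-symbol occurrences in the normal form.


size = 5

1. (k (s (h) (t (u) (k (h)))))  →  (k (s (h) (k (h))))
normal form: (k (s (h) (k (h))))


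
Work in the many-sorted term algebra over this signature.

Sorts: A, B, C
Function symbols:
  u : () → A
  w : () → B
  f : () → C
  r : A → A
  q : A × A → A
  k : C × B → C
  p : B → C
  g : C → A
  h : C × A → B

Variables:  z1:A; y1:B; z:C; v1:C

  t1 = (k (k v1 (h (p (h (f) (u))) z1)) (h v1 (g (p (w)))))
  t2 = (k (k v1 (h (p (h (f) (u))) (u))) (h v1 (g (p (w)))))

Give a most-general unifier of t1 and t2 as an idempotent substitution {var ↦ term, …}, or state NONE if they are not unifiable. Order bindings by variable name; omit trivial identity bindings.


{z1 ↦ (u)}


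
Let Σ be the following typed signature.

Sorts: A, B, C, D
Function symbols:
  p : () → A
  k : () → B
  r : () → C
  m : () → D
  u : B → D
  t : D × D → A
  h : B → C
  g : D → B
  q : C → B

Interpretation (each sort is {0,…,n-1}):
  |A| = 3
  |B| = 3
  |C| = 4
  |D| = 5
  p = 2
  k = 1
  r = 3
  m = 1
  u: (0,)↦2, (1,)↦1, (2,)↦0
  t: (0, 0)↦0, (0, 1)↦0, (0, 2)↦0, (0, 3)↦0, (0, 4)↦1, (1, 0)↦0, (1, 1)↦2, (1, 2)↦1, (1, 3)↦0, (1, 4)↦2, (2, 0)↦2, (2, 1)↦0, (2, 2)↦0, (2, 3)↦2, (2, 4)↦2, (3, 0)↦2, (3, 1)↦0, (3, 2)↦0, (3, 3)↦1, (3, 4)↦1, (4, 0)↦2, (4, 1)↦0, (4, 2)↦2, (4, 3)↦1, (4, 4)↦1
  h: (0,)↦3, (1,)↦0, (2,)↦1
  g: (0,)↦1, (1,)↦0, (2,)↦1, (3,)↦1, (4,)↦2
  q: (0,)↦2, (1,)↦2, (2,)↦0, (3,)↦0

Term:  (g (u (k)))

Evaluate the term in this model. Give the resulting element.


value = 0

  k = 1
  (u (k)) = u(1,) = 1
  (g (u (k))) = g(1,) = 0


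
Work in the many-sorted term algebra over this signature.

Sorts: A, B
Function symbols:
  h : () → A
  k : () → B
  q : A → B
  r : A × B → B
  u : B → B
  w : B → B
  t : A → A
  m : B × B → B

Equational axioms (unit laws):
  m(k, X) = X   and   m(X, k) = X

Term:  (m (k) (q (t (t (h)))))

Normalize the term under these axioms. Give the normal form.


1. (m (k) (q (t (t (h)))))  →  (q (t (t (h))))

normal form = (q (t (t (h))))


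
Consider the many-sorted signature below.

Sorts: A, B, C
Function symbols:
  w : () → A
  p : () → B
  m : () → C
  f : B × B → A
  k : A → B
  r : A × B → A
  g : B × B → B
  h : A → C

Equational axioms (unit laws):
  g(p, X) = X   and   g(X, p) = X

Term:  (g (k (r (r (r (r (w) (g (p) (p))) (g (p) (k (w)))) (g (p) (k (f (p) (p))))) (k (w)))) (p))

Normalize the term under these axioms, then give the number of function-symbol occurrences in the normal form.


size = 15

1. (g (k (r (r (r (r (w) (g (p) (p))) (g (p) (k (w)))) (g (p) (k (f (p) (p))))) (k (w)))) (p))  →  (k (r (r (r (r (w) (g (p) (p))) (g (p) (k (w)))) (g (p) (k (f (p) (p))))) (k (w))))
2. (k (r (r (r (r (w) (g (p) (p))) (g (p) (k (w)))) (g (p) (k (f (p) (p))))) (k (w))))  →  (k (r (r (r (r (w) (p)) (g (p) (k (w)))) (g (p) (k (f (p) (p))))) (k (w))))
3. (k (r (r (r (r (w) (p)) (g (p) (k (w)))) (g (p) (k (f (p) (p))))) (k (w))))  →  (k (r (r (r (r (w) (p)) (k (w))) (g (p) (k (f (p) (p))))) (k (w))))
4. (k (r (r (r (r (w) (p)) (k (w))) (g (p) (k (f (p) (p))))) (k (w))))  →  (k (r (r (r (r (w) (p)) (k (w))) (k (f (p) (p)))) (k (w))))
normal form: (k (r (r (r (r (w) (p)) (k (w))) (k (f (p) (p)))) (k (w))))


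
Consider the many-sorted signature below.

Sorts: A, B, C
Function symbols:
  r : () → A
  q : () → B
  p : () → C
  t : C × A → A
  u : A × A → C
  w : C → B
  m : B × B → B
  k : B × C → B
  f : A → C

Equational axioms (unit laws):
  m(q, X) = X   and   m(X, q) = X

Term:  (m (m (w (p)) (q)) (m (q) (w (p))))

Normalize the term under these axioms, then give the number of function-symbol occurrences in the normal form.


size = 5

1. (m (m (w (p)) (q)) (m (q) (w (p))))  →  (m (w (p)) (m (q) (w (p))))
2. (m (w (p)) (m (q) (w (p))))  →  (m (w (p)) (w (p)))
normal form: (m (w (p)) (w (p)))


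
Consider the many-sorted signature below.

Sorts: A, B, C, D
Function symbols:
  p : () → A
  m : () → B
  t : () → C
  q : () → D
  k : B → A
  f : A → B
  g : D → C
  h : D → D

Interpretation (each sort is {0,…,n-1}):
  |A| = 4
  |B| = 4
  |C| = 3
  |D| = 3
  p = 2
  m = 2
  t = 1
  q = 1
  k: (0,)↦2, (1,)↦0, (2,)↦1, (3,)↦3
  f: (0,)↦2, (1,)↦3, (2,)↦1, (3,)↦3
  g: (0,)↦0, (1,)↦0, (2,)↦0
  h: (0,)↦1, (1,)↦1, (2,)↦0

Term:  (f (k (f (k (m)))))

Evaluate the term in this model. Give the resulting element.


value = 3

  m = 2
  (k (m)) = k(2,) = 1
  (f (k (m))) = f(1,) = 3
  (k (f (k (m)))) = k(3,) = 3
  (f (k (f (k (m))))) = f(3,) = 3


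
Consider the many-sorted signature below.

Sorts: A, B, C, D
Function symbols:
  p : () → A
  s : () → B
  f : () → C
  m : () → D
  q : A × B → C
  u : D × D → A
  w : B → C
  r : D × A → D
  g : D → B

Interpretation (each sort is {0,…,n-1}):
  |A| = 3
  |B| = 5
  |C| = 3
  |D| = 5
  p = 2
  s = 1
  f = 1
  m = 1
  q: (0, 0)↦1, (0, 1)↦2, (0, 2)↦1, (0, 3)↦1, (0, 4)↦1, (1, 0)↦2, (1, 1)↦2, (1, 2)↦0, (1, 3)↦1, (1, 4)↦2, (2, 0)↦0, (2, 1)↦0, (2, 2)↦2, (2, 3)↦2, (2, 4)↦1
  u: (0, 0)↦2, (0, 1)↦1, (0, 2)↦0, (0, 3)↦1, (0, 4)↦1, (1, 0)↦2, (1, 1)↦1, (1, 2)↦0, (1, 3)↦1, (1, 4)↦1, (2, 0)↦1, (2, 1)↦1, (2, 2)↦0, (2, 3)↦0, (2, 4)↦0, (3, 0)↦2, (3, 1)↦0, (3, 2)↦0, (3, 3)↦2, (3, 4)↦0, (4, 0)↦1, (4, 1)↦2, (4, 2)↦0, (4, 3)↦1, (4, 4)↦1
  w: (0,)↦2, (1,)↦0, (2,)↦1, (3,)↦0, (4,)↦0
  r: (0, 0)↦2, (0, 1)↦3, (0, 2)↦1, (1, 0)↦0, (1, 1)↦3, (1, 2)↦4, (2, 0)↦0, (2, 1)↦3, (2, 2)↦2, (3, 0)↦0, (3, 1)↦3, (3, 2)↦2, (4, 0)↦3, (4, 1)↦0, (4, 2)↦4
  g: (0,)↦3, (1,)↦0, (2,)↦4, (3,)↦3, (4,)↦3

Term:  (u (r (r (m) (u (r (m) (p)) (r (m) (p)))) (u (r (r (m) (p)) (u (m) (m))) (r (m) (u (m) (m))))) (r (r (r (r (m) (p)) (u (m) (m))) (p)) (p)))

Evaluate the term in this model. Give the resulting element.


value = 0

  m = 1
  m = 1
  p = 2
  (r (m) (p)) = r(1, 2) = 4
  m = 1
  p = 2
  (r (m) (p)) = r(1, 2) = 4
  (u (r (m) (p)) (r (m) (p))) = u(4, 4) = 1
  (r (m) (u (r (m) (p)) (r (m) (p)))) = r(1, 1) = 3
  m = 1
  p = 2
  (r (m) (p)) = r(1, 2) = 4
  m = 1
  m = 1
  (u (m) (m)) = u(1, 1) = 1
  (r (r (m) (p)) (u (m) (m))) = r(4, 1) = 0
  m = 1
  m = 1
  m = 1
  (u (m) (m)) = u(1, 1) = 1
  (r (m) (u (m) (m))) = r(1, 1) = 3
  (u (r (r (m) (p)) (u (m) (m))) (r (m) (u (m) (m)))) = u(0, 3) = 1
  (r (r (m) (u (r (m) (p)) (r (m) (p)))) (u (r (r (m) (p)) (u (m) (m))) (r (m) (u (m) (m))))) = r(3, 1) = 3
  m = 1
  p = 2
  (r (m) (p)) = r(1, 2) = 4
  m = 1
  m = 1
  (u (m) (m)) = u(1, 1) = 1
  (r (r (m) (p)) (u (m) (m))) = r(4, 1) = 0
  p = 2
  (r (r (r (m) (p)) (u (m) (m))) (p)) = r(0, 2) = 1
  p = 2
  (r (r (r (r (m) (p)) (u (m) (m))) (p)) (p)) = r(1, 2) = 4
  (u (r (r (m) (u (r (m) (p)) (r (m) (p)))) (u (r (r (m) (p)) (u (m) (m))) (r (m) (u (m) (m))))) (r (r (r (r (m) (p)) (u (m) (m))) (p)) (p))) = u(3, 4) = 0


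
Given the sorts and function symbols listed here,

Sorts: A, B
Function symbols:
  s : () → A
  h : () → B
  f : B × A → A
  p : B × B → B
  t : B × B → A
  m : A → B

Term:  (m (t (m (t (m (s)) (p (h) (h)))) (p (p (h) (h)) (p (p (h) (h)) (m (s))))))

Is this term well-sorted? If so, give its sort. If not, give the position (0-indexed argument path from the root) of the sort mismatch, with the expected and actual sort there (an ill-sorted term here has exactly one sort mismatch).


          (s) : A
        (m (s)) : B
          (h) : B
          (h) : B
        (p (h) (h)) : B
      (t (m (s)) (p (h) (h))) : A
    (m (t (m (s)) (p (h) (h)))) : B
        (h) : B
        (h) : B
      (p (h) (h)) : B
          (h) : B
          (h) : B
        (p (h) (h)) : B
          (s) : A
        (m (s)) : B
      (p (p (h) (h)) (m (s))) : B
    (p (p (h) (h)) (p (p (h) (h)) (m (s)))) : B
  (t (m (t (m (s)) (p (h) (h)))) (p (p (h) (h)) (p (p (h) (h)) (m (s))))) : A
(m (t (m (t (m (s)) (p (h) (h)))) (p (p (h) (h)) (p (p (h) (h)) (m (s)))))) : B

well-sorted; sort = B


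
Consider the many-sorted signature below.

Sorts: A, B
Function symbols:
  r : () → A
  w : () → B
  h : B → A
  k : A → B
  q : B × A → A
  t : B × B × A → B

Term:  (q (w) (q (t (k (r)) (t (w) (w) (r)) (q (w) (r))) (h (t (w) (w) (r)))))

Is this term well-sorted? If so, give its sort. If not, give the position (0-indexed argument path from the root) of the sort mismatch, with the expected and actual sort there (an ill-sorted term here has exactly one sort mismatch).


well-sorted; sort = A

  (w) : B
        (r) : A
      (k (r)) : B
        (w) : B
        (w) : B
        (r) : A
      (t (w) (w) (r)) : B
        (w) : B
        (r) : A
      (q (w) (r)) : A
    (t (k (r)) (t (w) (w) (r)) (q (w) (r))) : B
        (w) : B
        (w) : B
        (r) : A
      (t (w) (w) (r)) : B
    (h (t (w) (w) (r))) : A
  (q (t (k (r)) (t (w) (w) (r)) (q (w) (r))) (h (t (w) (w) (r)))) : A
(q (w) (q (t (k (r)) (t (w) (w) (r)) (q (w) (r))) (h (t (w) (w) (r))))) : A


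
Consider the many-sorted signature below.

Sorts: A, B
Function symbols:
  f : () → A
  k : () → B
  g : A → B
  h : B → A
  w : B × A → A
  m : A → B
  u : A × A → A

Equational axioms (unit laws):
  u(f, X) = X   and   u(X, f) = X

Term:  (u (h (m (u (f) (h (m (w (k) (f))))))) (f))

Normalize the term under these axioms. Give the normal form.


normal form = (h (m (h (m (w (k) (f))))))

1. (u (h (m (u (f) (h (m (w (k) (f))))))) (f))  →  (h (m (u (f) (h (m (w (k) (f)))))))
2. (h (m (u (f) (h (m (w (k) (f)))))))  →  (h (m (h (m (w (k) (f))))))


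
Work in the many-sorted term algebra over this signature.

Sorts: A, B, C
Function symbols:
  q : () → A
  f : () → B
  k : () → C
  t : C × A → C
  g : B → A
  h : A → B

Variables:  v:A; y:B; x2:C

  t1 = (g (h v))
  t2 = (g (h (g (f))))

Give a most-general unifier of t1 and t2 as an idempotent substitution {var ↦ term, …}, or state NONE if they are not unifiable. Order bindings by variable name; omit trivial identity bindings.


{v ↦ (g (f))}


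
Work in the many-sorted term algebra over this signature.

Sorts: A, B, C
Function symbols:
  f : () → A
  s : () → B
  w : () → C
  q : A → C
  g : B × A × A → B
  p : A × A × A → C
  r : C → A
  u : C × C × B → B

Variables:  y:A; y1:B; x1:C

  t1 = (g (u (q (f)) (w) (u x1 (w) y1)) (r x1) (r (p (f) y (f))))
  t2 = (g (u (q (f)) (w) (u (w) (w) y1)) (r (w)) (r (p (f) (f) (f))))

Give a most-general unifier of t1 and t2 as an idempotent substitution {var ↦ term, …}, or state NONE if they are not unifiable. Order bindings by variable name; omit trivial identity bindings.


{x1 ↦ (w), y ↦ (f)}


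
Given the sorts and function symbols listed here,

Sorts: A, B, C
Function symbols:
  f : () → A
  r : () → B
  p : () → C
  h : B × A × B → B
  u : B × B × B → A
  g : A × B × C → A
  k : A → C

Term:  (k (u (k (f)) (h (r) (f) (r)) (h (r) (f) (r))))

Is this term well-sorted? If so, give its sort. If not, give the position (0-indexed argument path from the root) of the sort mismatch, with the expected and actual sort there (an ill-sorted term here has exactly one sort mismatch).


      (f) : A
    (k (f)) : C
      (r) : B
      (f) : A
      (r) : B
    (h (r) (f) (r)) : B
      (r) : B
      (f) : A
      (r) : B
    (h (r) (f) (r)) : B
  (u (k (f)) (h (r) (f) (r)) (h (r) (f) (r))) : ✗ arg 0 at [0, 0] has sort C, expected B

ill-sorted at position [0, 0]: expected B, got C


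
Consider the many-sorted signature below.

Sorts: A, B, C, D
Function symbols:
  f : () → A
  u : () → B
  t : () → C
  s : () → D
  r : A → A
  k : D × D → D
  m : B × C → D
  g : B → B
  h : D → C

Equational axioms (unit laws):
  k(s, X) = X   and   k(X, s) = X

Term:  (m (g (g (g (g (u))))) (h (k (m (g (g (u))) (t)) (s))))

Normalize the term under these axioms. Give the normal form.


normal form = (m (g (g (g (g (u))))) (h (m (g (g (u))) (t))))

1. (m (g (g (g (g (u))))) (h (k (m (g (g (u))) (t)) (s))))  →  (m (g (g (g (g (u))))) (h (m (g (g (u))) (t))))


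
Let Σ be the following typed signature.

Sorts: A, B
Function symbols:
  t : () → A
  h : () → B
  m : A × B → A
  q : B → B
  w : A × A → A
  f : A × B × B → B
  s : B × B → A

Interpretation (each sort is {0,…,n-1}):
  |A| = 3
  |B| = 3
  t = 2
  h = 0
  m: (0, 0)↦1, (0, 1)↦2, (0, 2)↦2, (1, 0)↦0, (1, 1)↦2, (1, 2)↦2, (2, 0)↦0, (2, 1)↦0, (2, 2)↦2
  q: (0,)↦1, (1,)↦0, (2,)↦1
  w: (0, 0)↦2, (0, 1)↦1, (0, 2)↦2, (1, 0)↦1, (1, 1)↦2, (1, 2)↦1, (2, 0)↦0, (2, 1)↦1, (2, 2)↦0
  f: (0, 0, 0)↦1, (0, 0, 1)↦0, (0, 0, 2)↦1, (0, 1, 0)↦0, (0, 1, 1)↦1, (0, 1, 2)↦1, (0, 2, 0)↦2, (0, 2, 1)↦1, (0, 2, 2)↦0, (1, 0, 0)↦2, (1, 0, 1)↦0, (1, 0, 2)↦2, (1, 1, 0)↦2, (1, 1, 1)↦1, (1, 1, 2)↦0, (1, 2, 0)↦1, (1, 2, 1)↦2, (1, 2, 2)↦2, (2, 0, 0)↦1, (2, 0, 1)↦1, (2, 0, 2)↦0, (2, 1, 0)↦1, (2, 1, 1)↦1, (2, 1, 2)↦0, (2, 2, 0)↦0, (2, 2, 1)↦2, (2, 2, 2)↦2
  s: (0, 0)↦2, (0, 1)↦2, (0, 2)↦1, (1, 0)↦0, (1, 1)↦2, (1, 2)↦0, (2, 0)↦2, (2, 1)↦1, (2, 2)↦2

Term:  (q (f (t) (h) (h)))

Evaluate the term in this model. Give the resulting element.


  t = 2
  h = 0
  h = 0
  (f (t) (h) (h)) = f(2, 0, 0) = 1
  (q (f (t) (h) (h))) = q(1,) = 0

value = 0


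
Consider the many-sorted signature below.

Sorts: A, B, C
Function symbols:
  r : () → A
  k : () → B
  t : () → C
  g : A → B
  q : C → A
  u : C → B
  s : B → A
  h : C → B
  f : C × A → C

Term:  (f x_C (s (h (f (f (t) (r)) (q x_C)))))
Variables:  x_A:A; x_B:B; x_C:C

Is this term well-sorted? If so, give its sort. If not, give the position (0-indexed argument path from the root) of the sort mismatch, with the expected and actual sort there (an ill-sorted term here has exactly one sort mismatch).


  x_C : C
          (t) : C
          (r) : A
        (f (t) (r)) : C
          x_C : C
        (q x_C) : A
      (f (f (t) (r)) (q x_C)) : C
    (h (f (f (t) (r)) (q x_C))) : B
  (s (h (f (f (t) (r)) (q x_C)))) : A
(f x_C (s (h (f (f (t) (r)) (q x_C))))) : C

well-sorted; sort = C


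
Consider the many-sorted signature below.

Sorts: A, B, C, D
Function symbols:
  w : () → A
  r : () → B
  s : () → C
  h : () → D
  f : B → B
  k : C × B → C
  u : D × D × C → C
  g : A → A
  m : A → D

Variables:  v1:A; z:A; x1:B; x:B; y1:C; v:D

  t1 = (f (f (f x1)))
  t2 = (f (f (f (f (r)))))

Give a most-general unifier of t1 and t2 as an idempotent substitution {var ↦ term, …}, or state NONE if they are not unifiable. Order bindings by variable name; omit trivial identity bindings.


{x1 ↦ (f (r))}


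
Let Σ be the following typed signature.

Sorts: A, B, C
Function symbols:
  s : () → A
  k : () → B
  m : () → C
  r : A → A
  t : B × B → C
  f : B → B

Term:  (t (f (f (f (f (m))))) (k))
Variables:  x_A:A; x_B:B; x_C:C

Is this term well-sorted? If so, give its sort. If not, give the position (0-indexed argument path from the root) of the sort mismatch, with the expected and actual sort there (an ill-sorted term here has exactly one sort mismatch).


          (m) : C
        (f (m)) : ✗ arg 0 at [0, 0, 0, 0, 0] has sort C, expected B
  (k) : B

ill-sorted at position [0, 0, 0, 0, 0]: expected B, got C


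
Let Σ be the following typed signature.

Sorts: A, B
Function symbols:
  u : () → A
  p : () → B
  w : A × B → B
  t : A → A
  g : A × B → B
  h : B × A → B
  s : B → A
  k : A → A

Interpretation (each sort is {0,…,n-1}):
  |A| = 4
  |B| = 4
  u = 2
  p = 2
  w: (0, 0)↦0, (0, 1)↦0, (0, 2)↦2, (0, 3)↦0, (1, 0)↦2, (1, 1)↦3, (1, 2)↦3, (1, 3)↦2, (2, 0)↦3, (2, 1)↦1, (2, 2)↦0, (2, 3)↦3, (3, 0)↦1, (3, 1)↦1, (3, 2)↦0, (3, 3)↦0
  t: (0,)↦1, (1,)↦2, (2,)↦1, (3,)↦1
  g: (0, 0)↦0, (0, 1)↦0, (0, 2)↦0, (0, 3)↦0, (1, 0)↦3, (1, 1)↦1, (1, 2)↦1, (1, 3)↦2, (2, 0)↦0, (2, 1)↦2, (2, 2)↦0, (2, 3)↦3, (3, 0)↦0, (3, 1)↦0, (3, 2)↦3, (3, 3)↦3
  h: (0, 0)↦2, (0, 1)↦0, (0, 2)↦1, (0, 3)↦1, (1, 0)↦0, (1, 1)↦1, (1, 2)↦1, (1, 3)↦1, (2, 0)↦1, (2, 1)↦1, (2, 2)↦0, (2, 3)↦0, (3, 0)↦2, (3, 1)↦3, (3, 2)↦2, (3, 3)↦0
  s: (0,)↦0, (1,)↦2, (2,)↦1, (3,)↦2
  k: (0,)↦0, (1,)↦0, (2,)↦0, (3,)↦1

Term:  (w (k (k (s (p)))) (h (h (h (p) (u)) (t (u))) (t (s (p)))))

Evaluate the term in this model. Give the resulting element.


value = 0

  p = 2
  (s (p)) = s(2,) = 1
  (k (s (p))) = k(1,) = 0
  (k (k (s (p)))) = k(0,) = 0
  p = 2
  u = 2
  (h (p) (u)) = h(2, 2) = 0
  u = 2
  (t (u)) = t(2,) = 1
  (h (h (p) (u)) (t (u))) = h(0, 1) = 0
  p = 2
  (s (p)) = s(2,) = 1
  (t (s (p))) = t(1,) = 2
  (h (h (h (p) (u)) (t (u))) (t (s (p)))) = h(0, 2) = 1
  (w (k (k (s (p)))) (h (h (h (p) (u)) (t (u))) (t (s (p))))) = w(0, 1) = 0


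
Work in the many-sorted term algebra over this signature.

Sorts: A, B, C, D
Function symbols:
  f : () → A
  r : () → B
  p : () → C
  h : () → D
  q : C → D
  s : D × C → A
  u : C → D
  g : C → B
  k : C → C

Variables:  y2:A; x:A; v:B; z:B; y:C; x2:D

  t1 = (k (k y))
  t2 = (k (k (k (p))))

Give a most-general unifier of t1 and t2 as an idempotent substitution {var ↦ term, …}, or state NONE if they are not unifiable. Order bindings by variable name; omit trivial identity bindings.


{y ↦ (k (p))}


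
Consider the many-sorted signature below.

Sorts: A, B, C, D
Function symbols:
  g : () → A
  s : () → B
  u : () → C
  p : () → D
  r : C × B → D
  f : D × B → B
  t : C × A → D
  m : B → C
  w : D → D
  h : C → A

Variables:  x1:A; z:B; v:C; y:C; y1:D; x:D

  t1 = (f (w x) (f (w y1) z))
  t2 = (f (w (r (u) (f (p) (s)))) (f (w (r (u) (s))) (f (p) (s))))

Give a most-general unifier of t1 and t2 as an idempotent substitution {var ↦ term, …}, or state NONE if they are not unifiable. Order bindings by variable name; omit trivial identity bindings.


{x ↦ (r (u) (f (p) (s))), y1 ↦ (r (u) (s)), z ↦ (f (p) (s))}


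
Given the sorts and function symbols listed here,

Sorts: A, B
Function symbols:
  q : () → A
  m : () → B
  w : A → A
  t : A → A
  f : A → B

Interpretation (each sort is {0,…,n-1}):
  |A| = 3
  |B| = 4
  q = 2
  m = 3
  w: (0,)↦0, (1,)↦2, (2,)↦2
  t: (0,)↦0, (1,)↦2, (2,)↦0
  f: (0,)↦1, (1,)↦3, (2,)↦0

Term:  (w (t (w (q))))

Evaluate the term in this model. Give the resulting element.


value = 0

  q = 2
  (w (q)) = w(2,) = 2
  (t (w (q))) = t(2,) = 0
  (w (t (w (q)))) = w(0,) = 0


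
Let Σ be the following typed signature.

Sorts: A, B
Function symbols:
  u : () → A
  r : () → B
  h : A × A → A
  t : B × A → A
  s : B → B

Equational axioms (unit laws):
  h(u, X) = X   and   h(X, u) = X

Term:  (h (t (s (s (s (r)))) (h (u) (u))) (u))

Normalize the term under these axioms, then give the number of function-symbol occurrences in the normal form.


size = 6

1. (h (t (s (s (s (r)))) (h (u) (u))) (u))  →  (t (s (s (s (r)))) (h (u) (u)))
2. (t (s (s (s (r)))) (h (u) (u)))  →  (t (s (s (s (r)))) (u))
normal form: (t (s (s (s (r)))) (u))


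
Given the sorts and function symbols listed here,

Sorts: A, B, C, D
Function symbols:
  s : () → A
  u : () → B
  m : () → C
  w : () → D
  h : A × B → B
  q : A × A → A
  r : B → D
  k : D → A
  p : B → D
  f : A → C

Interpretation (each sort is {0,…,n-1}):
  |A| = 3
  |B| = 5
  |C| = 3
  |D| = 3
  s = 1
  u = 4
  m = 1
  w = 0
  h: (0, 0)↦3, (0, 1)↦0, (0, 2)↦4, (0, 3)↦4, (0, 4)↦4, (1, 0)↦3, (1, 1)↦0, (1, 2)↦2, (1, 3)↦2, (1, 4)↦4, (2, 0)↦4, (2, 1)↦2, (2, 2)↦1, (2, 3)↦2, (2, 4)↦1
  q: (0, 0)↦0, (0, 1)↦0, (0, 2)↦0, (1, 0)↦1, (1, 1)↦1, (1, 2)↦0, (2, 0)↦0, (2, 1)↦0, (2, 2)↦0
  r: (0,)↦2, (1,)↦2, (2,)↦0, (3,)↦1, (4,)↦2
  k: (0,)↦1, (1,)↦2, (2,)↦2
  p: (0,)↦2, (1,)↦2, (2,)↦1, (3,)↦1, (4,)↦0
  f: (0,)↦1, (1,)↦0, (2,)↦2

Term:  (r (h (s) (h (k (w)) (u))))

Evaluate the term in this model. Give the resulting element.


  s = 1
  w = 0
  (k (w)) = k(0,) = 1
  u = 4
  (h (k (w)) (u)) = h(1, 4) = 4
  (h (s) (h (k (w)) (u))) = h(1, 4) = 4
  (r (h (s) (h (k (w)) (u)))) = r(4,) = 2

value = 2


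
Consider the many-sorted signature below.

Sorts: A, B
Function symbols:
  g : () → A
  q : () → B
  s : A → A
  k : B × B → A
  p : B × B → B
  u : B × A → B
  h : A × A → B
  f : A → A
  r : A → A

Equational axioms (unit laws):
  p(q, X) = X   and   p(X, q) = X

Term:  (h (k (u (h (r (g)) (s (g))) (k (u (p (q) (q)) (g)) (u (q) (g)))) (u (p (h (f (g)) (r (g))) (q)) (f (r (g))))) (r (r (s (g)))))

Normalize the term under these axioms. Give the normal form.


1. (h (k (u (h (r (g)) (s (g))) (k (u (p (q) (q)) (g)) (u (q) (g)))) (u (p (h (f (g)) (r (g))) (q)) (f (r (g))))) (r (r (s (g)))))  →  (h (k (u (h (r (g)) (s (g))) (k (u (q) (g)) (u (q) (g)))) (u (p (h (f (g)) (r (g))) (q)) (f (r (g))))) (r (r (s (g)))))
2. (h (k (u (h (r (g)) (s (g))) (k (u (q) (g)) (u (q) (g)))) (u (p (h (f (g)) (r (g))) (q)) (f (r (g))))) (r (r (s (g)))))  →  (h (k (u (h (r (g)) (s (g))) (k (u (q) (g)) (u (q) (g)))) (u (h (f (g)) (r (g))) (f (r (g))))) (r (r (s (g)))))

normal form = (h (k (u (h (r (g)) (s (g))) (k (u (q) (g)) (u (q) (g)))) (u (h (f (g)) (r (g))) (f (r (g))))) (r (r (s (g)))))


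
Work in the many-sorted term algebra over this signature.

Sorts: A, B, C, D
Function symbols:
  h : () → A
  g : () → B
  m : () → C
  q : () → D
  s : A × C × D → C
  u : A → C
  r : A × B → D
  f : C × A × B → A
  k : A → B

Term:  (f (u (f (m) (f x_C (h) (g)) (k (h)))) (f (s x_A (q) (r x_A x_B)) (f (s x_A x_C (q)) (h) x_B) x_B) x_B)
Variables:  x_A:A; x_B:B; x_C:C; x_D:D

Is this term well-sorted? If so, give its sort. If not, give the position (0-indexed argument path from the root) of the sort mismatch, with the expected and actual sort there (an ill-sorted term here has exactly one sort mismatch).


ill-sorted at position [1, 0, 1]: expected C, got D

      (m) : C
        x_C : C
        (h) : A
        (g) : B
      (f x_C (h) (g)) : A
        (h) : A
      (k (h)) : B
    (f (m) (f x_C (h) (g)) (k (h))) : A
  (u (f (m) (f x_C (h) (g)) (k (h)))) : C
      x_A : A
      (q) : D
        x_A : A
        x_B : B
      (r x_A x_B) : D
    (s x_A (q) (r x_A x_B)) : ✗ arg 1 at [1, 0, 1] has sort D, expected C
        x_A : A
        x_C : C
        (q) : D
      (s x_A x_C (q)) : C
      (h) : A
      x_B : B
    (f (s x_A x_C (q)) (h) x_B) : A
    x_B : B
  x_B : B


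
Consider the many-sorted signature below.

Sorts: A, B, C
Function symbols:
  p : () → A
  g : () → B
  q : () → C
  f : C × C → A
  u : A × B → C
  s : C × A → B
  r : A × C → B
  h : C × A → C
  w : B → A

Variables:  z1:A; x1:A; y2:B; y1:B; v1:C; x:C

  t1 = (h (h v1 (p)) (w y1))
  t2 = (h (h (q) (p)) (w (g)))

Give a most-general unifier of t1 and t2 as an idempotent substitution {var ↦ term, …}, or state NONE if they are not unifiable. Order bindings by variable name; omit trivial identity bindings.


{v1 ↦ (q), y1 ↦ (g)}


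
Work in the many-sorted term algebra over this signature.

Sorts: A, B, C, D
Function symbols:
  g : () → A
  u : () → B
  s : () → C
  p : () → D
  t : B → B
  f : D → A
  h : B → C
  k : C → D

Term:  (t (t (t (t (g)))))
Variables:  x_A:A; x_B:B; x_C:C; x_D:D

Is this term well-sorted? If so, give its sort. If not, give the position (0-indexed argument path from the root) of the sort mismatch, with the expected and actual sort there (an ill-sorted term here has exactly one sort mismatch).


ill-sorted at position [0, 0, 0, 0]: expected B, got A

        (g) : A
      (t (g)) : ✗ arg 0 at [0, 0, 0, 0] has sort A, expected B


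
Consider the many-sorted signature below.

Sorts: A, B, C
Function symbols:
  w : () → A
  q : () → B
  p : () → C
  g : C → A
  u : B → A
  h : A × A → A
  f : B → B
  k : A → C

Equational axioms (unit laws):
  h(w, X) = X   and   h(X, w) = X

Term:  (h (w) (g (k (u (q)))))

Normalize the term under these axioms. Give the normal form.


normal form = (g (k (u (q))))

1. (h (w) (g (k (u (q)))))  →  (g (k (u (q))))


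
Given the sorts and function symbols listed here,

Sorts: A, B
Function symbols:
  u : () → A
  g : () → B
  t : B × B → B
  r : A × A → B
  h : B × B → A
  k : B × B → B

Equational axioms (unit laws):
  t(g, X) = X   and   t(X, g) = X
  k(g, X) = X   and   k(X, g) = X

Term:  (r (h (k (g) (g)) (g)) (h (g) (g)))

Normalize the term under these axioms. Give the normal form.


normal form = (r (h (g) (g)) (h (g) (g)))

1. (r (h (k (g) (g)) (g)) (h (g) (g)))  →  (r (h (g) (g)) (h (g) (g)))


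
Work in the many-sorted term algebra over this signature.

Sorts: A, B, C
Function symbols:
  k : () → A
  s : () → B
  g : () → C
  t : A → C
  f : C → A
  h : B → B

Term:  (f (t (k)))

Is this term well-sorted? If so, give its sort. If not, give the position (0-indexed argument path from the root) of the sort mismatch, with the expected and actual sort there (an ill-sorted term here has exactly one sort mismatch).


    (k) : A
  (t (k)) : C
(f (t (k))) : A

well-sorted; sort = A


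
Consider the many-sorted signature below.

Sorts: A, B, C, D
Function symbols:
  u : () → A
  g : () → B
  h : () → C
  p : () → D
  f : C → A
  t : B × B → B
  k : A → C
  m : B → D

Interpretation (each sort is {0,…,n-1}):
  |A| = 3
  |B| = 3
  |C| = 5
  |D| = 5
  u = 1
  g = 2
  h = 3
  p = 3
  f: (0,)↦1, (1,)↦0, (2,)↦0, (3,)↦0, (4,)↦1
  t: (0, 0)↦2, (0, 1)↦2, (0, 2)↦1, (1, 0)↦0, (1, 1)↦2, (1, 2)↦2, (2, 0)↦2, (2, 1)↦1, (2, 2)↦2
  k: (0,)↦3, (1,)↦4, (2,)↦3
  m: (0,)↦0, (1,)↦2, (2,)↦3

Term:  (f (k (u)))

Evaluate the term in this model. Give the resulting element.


  u = 1
  (k (u)) = k(1,) = 4
  (f (k (u))) = f(4,) = 1

value = 1


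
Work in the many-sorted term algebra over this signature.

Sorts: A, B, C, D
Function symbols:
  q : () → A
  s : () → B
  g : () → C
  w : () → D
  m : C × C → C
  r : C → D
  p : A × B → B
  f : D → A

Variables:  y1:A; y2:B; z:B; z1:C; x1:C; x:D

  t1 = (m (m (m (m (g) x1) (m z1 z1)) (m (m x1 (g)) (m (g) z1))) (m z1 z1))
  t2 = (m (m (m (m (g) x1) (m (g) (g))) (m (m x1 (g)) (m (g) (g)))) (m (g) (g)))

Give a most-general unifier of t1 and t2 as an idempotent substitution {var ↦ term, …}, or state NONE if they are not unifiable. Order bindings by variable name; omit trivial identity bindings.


{z1 ↦ (g)}


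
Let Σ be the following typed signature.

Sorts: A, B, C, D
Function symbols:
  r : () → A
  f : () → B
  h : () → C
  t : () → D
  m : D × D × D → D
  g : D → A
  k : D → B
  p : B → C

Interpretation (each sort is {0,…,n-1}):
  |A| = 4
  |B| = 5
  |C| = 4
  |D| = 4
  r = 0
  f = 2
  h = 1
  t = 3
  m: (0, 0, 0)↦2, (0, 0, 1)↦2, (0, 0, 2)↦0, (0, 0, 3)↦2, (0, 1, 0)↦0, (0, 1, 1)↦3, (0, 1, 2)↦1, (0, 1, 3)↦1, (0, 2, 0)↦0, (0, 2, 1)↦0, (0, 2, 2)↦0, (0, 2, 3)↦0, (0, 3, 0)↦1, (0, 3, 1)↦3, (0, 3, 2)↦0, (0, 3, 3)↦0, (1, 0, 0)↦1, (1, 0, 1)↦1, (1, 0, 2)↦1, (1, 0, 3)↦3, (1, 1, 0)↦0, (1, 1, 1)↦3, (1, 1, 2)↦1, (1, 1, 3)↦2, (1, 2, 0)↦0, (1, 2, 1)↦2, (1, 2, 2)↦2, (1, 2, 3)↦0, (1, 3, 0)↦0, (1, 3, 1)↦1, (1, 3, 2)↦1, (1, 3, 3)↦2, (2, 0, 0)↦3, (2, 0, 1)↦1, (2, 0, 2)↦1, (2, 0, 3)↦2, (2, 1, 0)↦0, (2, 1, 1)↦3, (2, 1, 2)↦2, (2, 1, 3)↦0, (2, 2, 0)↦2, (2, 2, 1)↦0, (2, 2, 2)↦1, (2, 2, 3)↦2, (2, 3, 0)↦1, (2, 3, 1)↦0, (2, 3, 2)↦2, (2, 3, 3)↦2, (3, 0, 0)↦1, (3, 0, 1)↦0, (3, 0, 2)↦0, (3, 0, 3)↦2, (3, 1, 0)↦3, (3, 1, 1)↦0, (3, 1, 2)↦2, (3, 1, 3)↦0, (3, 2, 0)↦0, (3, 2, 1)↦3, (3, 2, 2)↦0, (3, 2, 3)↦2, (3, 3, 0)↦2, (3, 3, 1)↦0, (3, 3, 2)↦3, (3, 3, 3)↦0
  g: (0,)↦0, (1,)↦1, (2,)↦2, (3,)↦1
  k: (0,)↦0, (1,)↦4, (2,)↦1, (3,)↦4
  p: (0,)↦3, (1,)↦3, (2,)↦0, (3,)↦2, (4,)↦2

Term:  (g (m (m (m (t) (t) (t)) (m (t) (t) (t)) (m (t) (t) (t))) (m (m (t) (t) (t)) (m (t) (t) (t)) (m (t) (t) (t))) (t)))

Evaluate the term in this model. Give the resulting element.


  t = 3
  t = 3
  t = 3
  (m (t) (t) (t)) = m(3, 3, 3) = 0
  t = 3
  t = 3
  t = 3
  (m (t) (t) (t)) = m(3, 3, 3) = 0
  t = 3
  t = 3
  t = 3
  (m (t) (t) (t)) = m(3, 3, 3) = 0
  (m (m (t) (t) (t)) (m (t) (t) (t)) (m (t) (t) (t))) = m(0, 0, 0) = 2
  t = 3
  t = 3
  t = 3
  (m (t) (t) (t)) = m(3, 3, 3) = 0
  t = 3
  t = 3
  t = 3
  (m (t) (t) (t)) = m(3, 3, 3) = 0
  t = 3
  t = 3
  t = 3
  (m (t) (t) (t)) = m(3, 3, 3) = 0
  (m (m (t) (t) (t)) (m (t) (t) (t)) (m (t) (t) (t))) = m(0, 0, 0) = 2
  t = 3
  (m (m (m (t) (t) (t)) (m (t) (t) (t)) (m (t) (t) (t))) (m (m (t) (t) (t)) (m (t) (t) (t)) (m (t) (t) (t))) (t)) = m(2, 2, 3) = 2
  (g (m (m (m (t) (t) (t)) (m (t) (t) (t)) (m (t) (t) (t))) (m (m (t) (t) (t)) (m (t) (t) (t)) (m (t) (t) (t))) (t))) = g(2,) = 2

value = 2


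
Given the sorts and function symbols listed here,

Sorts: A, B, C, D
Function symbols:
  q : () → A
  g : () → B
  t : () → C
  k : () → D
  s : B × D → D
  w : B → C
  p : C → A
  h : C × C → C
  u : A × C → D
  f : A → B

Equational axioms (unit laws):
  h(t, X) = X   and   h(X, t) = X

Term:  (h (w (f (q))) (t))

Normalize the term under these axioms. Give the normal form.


1. (h (w (f (q))) (t))  →  (w (f (q)))

normal form = (w (f (q)))


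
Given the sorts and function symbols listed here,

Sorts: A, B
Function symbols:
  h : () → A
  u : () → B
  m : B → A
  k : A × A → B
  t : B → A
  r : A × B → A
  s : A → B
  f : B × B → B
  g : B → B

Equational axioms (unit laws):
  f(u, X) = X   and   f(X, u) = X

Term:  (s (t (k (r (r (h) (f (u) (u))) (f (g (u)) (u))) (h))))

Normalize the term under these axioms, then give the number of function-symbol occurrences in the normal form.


size = 10

1. (s (t (k (r (r (h) (f (u) (u))) (f (g (u)) (u))) (h))))  →  (s (t (k (r (r (h) (u)) (f (g (u)) (u))) (h))))
2. (s (t (k (r (r (h) (u)) (f (g (u)) (u))) (h))))  →  (s (t (k (r (r (h) (u)) (g (u))) (h))))
normal form: (s (t (k (r (r (h) (u)) (g (u))) (h))))


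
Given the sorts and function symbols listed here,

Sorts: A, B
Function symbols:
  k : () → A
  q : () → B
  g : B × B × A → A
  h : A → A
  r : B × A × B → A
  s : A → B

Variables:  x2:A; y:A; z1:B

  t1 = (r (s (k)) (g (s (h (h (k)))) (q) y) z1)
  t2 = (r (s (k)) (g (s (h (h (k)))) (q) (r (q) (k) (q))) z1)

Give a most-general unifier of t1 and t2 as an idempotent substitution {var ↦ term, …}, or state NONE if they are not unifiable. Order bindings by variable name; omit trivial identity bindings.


{y ↦ (r (q) (k) (q))}


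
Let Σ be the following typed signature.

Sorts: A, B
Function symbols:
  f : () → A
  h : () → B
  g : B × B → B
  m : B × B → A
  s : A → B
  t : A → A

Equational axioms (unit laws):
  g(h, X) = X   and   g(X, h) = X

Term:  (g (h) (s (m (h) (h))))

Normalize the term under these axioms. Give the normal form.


1. (g (h) (s (m (h) (h))))  →  (s (m (h) (h)))

normal form = (s (m (h) (h)))


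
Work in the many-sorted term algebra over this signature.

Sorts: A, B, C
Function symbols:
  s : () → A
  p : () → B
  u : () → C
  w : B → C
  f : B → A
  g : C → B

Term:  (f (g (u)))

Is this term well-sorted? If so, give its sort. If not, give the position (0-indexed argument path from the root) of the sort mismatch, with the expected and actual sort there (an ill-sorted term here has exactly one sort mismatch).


    (u) : C
  (g (u)) : B
(f (g (u))) : A

well-sorted; sort = A


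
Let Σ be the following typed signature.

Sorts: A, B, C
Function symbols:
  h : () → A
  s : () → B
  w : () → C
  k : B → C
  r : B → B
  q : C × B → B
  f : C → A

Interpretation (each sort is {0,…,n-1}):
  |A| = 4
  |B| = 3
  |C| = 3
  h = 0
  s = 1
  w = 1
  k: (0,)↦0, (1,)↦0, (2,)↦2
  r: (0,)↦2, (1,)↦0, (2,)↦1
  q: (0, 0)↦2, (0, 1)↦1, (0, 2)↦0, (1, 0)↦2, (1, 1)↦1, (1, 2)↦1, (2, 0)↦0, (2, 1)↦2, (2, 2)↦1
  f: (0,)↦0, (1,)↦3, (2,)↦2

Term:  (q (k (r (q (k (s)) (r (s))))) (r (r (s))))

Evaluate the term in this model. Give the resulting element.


  s = 1
  (k (s)) = k(1,) = 0
  s = 1
  (r (s)) = r(1,) = 0
  (q (k (s)) (r (s))) = q(0, 0) = 2
  (r (q (k (s)) (r (s)))) = r(2,) = 1
  (k (r (q (k (s)) (r (s))))) = k(1,) = 0
  s = 1
  (r (s)) = r(1,) = 0
  (r (r (s))) = r(0,) = 2
  (q (k (r (q (k (s)) (r (s))))) (r (r (s)))) = q(0, 2) = 0

value = 0


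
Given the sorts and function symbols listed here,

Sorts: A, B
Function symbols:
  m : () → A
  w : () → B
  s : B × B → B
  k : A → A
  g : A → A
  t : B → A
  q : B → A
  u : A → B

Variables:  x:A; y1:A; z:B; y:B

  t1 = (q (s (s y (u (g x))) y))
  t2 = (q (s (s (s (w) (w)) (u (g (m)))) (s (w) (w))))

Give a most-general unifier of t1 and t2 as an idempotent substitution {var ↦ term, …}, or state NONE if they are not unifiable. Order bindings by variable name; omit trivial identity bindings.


{x ↦ (m), y ↦ (s (w) (w))}


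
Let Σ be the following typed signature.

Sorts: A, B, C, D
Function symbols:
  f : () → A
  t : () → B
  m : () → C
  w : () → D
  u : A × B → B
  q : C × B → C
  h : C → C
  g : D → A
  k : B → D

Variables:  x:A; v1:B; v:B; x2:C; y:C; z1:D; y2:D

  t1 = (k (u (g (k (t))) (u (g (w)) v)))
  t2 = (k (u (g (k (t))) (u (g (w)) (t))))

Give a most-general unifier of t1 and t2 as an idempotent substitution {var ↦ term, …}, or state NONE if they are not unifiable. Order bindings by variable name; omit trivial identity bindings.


{v ↦ (t)}


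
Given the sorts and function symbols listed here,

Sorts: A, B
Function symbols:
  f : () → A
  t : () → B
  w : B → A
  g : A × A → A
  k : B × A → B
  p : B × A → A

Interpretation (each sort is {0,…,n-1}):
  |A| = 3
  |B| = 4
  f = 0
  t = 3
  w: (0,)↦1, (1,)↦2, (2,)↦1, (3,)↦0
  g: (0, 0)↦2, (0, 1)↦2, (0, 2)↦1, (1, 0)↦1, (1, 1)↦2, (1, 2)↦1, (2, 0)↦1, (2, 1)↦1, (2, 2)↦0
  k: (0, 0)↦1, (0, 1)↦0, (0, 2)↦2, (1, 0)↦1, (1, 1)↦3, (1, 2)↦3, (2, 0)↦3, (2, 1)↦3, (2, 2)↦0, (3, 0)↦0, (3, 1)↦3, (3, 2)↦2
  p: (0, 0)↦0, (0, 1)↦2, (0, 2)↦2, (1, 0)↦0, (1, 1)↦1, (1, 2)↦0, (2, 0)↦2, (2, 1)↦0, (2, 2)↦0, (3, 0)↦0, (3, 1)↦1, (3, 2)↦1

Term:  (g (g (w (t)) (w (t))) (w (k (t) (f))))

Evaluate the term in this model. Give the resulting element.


value = 1

  t = 3
  (w (t)) = w(3,) = 0
  t = 3
  (w (t)) = w(3,) = 0
  (g (w (t)) (w (t))) = g(0, 0) = 2
  t = 3
  f = 0
  (k (t) (f)) = k(3, 0) = 0
  (w (k (t) (f))) = w(0,) = 1
  (g (g (w (t)) (w (t))) (w (k (t) (f)))) = g(2, 1) = 1


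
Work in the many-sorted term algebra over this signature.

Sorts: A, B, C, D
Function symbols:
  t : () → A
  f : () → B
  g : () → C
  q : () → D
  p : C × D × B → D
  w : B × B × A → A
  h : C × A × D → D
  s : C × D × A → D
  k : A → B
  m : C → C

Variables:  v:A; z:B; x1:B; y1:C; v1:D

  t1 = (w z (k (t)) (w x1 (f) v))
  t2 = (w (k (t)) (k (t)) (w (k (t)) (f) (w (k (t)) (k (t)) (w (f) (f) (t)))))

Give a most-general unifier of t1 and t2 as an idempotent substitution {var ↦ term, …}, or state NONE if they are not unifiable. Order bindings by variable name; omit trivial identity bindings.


{v ↦ (w (k (t)) (k (t)) (w (f) (f) (t))), x1 ↦ (k (t)), z ↦ (k (t))}


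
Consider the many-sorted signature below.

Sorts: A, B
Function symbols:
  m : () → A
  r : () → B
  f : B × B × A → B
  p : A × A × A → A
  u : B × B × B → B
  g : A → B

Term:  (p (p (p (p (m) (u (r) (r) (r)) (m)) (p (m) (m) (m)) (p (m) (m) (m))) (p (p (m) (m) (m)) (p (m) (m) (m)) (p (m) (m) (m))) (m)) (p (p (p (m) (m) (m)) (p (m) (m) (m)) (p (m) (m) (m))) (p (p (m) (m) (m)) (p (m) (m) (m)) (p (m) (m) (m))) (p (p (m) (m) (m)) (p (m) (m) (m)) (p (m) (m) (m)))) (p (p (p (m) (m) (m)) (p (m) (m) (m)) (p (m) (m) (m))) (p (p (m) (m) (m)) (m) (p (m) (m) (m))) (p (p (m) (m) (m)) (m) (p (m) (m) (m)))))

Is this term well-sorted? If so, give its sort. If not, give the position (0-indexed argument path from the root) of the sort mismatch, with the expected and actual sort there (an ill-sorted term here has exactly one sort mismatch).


ill-sorted at position [0, 0, 0, 1]: expected A, got B

        (m) : A
          (r) : B
          (r) : B
          (r) : B
        (u (r) (r) (r)) : B
        (m) : A
      (p (m) (u (r) (r) (r)) (m)) : ✗ arg 1 at [0, 0, 0, 1] has sort B, expected A
        (m) : A
        (m) : A
        (m) : A
      (p (m) (m) (m)) : A
        (m) : A
        (m) : A
        (m) : A
      (p (m) (m) (m)) : A
        (m) : A
        (m) : A
        (m) : A
      (p (m) (m) (m)) : A
        (m) : A
        (m) : A
        (m) : A
      (p (m) (m) (m)) : A
        (m) : A
        (m) : A
        (m) : A
      (p (m) (m) (m)) : A
    (p (p (m) (m) (m)) (p (m) (m) (m)) (p (m) (m) (m))) : A
    (m) : A
        (m) : A
        (m) : A
        (m) : A
      (p (m) (m) (m)) : A
        (m) : A
        (m) : A
        (m) : A
      (p (m) (m) (m)) : A
        (m) : A
        (m) : A
        (m) : A
      (p (m) (m) (m)) : A
    (p (p (m) (m) (m)) (p (m) (m) (m)) (p (m) (m) (m))) : A
        (m) : A
        (m) : A
        (m) : A
      (p (m) (m) (m)) : A
        (m) : A
        (m) : A
        (m) : A
      (p (m) (m) (m)) : A
        (m) : A
        (m) : A
        (m) : A
      (p (m) (m) (m)) : A
    (p (p (m) (m) (m)) (p (m) (m) (m)) (p (m) (m) (m))) : A
        (m) : A
        (m) : A
        (m) : A
      (p (m) (m) (m)) : A
        (m) : A
        (m) : A
        (m) : A
      (p (m) (m) (m)) : A
        (m) : A
        (m) : A
        (m) : A
      (p (m) (m) (m)) : A
    (p (p (m) (m) (m)) (p (m) (m) (m)) (p (m) (m) (m))) : A
  (p (p (p (m) (m) (m)) (p (m) (m) (m)) (p (m) (m) (m))) (p (p (m) (m) (m)) (p (m) (m) (m)) (p (m) (m) (m))) (p (p (m) (m) (m)) (p (m) (m) (m)) (p (m) (m) (m)))) : A
        (m) : A
        (m) : A
        (m) : A
      (p (m) (m) (m)) : A
        (m) : A
        (m) : A
        (m) : A
      (p (m) (m) (m)) : A
        (m) : A
        (m) : A
        (m) : A
      (p (m) (m) (m)) : A
    (p (p (m) (m) (m)) (p (m) (m) (m)) (p (m) (m) (m))) : A
        (m) : A
        (m) : A
        (m) : A
      (p (m) (m) (m)) : A
      (m) : A
        (m) : A
        (m) : A
        (m) : A
      (p (m) (m) (m)) : A
    (p (p (m) (m) (m)) (m) (p (m) (m) (m))) : A
        (m) : A
        (m) : A
        (m) : A
      (p (m) (m) (m)) : A
      (m) : A
        (m) : A
        (m) : A
        (m) : A
      (p (m) (m) (m)) : A
    (p (p (m) (m) (m)) (m) (p (m) (m) (m))) : A
  (p (p (p (m) (m) (m)) (p (m) (m) (m)) (p (m) (m) (m))) (p (p (m) (m) (m)) (m) (p (m) (m) (m))) (p (p (m) (m) (m)) (m) (p (m) (m) (m)))) : A
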